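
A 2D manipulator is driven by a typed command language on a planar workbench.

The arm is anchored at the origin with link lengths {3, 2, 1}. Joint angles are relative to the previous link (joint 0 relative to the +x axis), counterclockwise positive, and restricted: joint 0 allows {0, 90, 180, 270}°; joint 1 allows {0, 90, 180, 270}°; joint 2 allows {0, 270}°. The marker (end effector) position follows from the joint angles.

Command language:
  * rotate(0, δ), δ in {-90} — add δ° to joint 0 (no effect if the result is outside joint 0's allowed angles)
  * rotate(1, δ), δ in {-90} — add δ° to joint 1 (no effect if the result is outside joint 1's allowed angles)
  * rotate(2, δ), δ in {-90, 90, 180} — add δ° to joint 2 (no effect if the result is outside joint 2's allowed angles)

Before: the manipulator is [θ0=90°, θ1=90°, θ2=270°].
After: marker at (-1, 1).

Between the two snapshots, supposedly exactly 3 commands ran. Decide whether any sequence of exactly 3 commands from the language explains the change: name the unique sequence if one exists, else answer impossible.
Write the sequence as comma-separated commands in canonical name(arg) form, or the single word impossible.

start: [θ0=90°, θ1=90°, θ2=270°]
[1] after rotate(1, -90): [θ0=90°, θ1=0°, θ2=270°]
[2] after rotate(1, -90): [θ0=90°, θ1=270°, θ2=270°]
[3] after rotate(1, -90): [θ0=90°, θ1=180°, θ2=270°]
uniquely the one of 125 3-step routes that fits.

rotate(1, -90), rotate(1, -90), rotate(1, -90)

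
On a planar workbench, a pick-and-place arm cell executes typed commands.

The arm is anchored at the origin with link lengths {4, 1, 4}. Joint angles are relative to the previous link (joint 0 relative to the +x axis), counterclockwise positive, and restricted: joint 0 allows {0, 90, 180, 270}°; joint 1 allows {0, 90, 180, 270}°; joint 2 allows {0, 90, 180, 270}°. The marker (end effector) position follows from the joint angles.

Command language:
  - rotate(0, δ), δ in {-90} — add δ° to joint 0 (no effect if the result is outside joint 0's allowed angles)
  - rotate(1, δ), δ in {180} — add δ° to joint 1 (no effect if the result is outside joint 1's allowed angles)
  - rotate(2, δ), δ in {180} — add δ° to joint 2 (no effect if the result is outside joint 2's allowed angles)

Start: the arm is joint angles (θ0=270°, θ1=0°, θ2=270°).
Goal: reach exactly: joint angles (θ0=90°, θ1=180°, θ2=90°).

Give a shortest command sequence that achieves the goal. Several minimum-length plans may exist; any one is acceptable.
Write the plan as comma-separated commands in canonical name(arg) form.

rotate(1, 180), rotate(0, -90), rotate(0, -90), rotate(2, 180)

initial: joint angles (θ0=270°, θ1=0°, θ2=270°)
step 1 (rotate(1, 180)): joint angles (θ0=270°, θ1=180°, θ2=270°)
step 2 (rotate(0, -90)): joint angles (θ0=180°, θ1=180°, θ2=270°)
step 3 (rotate(0, -90)): joint angles (θ0=90°, θ1=180°, θ2=270°)
step 4 (rotate(2, 180)): joint angles (θ0=90°, θ1=180°, θ2=90°)
nothing shorter than 4 reaches the goal.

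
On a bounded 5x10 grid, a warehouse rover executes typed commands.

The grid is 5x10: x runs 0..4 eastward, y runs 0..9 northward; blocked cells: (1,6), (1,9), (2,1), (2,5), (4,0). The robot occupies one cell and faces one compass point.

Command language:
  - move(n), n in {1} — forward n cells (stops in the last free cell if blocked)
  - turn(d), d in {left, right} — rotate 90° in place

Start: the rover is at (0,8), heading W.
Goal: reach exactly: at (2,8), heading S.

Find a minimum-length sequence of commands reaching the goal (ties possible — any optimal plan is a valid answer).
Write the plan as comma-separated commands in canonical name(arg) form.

initial: at (0,8), heading W
[1] after turn(left): at (0,8), heading S
[2] after turn(left): at (0,8), heading E
[3] after move(1): at (1,8), heading E
[4] after move(1): at (2,8), heading E
[5] after turn(right): at (2,8), heading S
nothing shorter than 5 reaches the goal.

turn(left), turn(left), move(1), move(1), turn(right)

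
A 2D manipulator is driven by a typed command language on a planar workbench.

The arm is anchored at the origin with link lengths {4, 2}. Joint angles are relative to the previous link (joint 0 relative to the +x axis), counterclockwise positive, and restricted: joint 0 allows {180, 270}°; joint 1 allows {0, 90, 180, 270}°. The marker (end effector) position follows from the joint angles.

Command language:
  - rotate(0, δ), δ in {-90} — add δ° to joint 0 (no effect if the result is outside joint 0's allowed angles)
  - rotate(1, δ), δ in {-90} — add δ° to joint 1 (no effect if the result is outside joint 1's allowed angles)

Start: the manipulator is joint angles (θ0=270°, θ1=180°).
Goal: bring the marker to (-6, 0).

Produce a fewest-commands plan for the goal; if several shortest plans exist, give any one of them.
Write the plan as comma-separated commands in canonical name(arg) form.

rotate(0, -90), rotate(1, -90), rotate(1, -90)

from: joint angles (θ0=270°, θ1=180°)
step 1 (rotate(0, -90)): joint angles (θ0=180°, θ1=180°)
step 2 (rotate(1, -90)): joint angles (θ0=180°, θ1=90°)
step 3 (rotate(1, -90)): joint angles (θ0=180°, θ1=0°)
shorter routes all fall short; 3 is best.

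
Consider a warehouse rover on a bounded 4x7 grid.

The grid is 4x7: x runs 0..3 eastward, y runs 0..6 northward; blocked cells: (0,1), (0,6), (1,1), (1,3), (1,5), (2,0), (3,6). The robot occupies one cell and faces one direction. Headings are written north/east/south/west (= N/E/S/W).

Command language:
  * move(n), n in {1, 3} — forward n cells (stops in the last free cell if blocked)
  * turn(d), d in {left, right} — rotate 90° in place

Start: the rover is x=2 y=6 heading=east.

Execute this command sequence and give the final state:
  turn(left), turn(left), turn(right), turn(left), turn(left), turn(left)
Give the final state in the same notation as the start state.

x=2 y=6 heading=east

begin: x=2 y=6 heading=east
[1] after turn(left): x=2 y=6 heading=north
[2] after turn(left): x=2 y=6 heading=west
[3] after turn(right): x=2 y=6 heading=north
[4] after turn(left): x=2 y=6 heading=west
[5] after turn(left): x=2 y=6 heading=south
[6] after turn(left): x=2 y=6 heading=east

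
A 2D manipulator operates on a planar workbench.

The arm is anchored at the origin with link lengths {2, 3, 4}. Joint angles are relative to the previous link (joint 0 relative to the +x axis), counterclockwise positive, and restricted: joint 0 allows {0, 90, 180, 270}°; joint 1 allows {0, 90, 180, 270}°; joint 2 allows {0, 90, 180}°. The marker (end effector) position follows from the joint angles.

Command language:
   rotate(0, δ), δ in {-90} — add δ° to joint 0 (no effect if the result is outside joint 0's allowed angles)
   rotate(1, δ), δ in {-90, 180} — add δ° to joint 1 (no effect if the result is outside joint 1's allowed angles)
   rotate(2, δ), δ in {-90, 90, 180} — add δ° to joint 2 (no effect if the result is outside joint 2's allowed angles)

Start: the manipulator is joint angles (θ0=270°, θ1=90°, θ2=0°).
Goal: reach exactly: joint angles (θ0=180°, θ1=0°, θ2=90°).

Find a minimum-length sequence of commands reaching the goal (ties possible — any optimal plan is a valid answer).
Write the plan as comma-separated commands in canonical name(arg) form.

rotate(0, -90), rotate(1, -90), rotate(2, 90)

from: joint angles (θ0=270°, θ1=90°, θ2=0°)
step 1 (rotate(0, -90)): joint angles (θ0=180°, θ1=90°, θ2=0°)
step 2 (rotate(1, -90)): joint angles (θ0=180°, θ1=0°, θ2=0°)
step 3 (rotate(2, 90)): joint angles (θ0=180°, θ1=0°, θ2=90°)
shorter routes all fall short; 3 is best.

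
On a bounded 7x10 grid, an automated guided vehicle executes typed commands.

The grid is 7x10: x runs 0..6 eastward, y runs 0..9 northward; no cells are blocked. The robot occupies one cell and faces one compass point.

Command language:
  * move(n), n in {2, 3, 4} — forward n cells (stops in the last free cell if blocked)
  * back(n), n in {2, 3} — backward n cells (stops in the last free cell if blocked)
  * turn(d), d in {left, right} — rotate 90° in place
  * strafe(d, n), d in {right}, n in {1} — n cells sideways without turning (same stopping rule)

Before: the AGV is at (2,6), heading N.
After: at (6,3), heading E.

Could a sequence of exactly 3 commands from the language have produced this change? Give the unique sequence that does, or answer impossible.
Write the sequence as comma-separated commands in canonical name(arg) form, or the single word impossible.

back(3), turn(right), move(4)

key: running move(4) before back(3) would end elsewhere — order is forced
t0: at (2,6), heading N
1. back(3) → at (2,3), heading N
2. turn(right) → at (2,3), heading E
3. move(4) → at (6,3), heading E
all 512 alternatives checked — unique.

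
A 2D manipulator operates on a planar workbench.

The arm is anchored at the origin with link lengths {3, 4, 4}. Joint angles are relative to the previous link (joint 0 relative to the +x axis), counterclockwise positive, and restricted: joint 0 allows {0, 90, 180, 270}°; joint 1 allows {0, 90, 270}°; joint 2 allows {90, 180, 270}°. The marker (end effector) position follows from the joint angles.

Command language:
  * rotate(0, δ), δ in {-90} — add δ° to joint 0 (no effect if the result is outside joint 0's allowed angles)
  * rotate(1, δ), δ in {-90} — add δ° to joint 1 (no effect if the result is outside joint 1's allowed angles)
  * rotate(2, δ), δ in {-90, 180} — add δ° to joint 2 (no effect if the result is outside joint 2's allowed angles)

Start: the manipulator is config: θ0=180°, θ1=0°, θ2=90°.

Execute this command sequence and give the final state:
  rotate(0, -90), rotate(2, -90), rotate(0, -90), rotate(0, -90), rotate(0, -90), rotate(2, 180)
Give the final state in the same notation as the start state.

from: config: θ0=180°, θ1=0°, θ2=90°
1. rotate(0, -90) → config: θ0=90°, θ1=0°, θ2=90°
2. rotate(2, -90) → config: θ0=90°, θ1=0°, θ2=90°
3. rotate(0, -90) → config: θ0=0°, θ1=0°, θ2=90°
4. rotate(0, -90) → config: θ0=270°, θ1=0°, θ2=90°
5. rotate(0, -90) → config: θ0=180°, θ1=0°, θ2=90°
6. rotate(2, 180) → config: θ0=180°, θ1=0°, θ2=270°

config: θ0=180°, θ1=0°, θ2=270°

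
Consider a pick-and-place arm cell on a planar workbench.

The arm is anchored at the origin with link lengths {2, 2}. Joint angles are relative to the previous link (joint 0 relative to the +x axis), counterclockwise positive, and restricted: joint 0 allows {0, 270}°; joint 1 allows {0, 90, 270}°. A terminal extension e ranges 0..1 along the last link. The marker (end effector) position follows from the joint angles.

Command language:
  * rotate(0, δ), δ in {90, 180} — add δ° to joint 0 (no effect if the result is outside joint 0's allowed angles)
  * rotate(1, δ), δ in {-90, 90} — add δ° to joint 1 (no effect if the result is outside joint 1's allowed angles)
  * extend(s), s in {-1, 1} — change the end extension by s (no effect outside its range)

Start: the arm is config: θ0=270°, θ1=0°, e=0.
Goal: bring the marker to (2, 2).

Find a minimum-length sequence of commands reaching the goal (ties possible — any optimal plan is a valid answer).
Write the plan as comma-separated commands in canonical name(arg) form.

rotate(1, 90), rotate(0, 90)

initial: config: θ0=270°, θ1=0°, e=0
1. rotate(1, 90) → config: θ0=270°, θ1=90°, e=0
2. rotate(0, 90) → config: θ0=0°, θ1=90°, e=0
nothing shorter than 2 reaches the goal.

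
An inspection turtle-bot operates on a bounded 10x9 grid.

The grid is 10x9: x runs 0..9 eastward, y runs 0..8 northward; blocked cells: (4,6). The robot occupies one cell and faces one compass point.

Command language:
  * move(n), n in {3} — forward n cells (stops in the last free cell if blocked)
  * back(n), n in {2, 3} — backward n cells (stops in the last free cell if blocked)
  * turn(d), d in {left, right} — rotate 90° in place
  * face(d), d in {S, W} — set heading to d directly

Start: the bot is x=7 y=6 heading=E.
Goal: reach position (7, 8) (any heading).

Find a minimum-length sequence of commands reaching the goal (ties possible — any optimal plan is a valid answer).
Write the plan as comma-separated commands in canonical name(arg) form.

begin: x=7 y=6 heading=E
1. turn(right) → x=7 y=6 heading=S
2. back(2) → x=7 y=8 heading=S
no 1-step plan works, so 2 is optimal.

turn(right), back(2)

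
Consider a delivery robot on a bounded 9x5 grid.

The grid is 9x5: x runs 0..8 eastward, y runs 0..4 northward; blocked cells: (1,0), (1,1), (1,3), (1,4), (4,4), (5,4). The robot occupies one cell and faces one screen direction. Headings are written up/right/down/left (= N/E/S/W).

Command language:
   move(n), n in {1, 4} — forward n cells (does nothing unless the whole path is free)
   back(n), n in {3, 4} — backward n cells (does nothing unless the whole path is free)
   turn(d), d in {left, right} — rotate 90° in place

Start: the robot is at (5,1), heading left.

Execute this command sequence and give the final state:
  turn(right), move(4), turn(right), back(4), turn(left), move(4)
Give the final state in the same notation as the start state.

at (5,1), heading up

t0: at (5,1), heading left
1. turn(right) → at (5,1), heading up
2. move(4) → at (5,1), heading up
3. turn(right) → at (5,1), heading right
4. back(4) → at (5,1), heading right
5. turn(left) → at (5,1), heading up
6. move(4) → at (5,1), heading up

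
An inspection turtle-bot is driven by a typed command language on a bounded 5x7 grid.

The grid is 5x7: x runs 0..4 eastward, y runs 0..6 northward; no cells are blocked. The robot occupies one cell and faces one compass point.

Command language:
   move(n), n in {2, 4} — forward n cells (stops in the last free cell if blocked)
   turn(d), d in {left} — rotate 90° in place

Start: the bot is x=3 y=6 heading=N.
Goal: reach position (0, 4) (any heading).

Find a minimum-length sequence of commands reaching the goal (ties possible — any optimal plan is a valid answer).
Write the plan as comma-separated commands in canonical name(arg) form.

t0: x=3 y=6 heading=N
step 1 (turn(left)): x=3 y=6 heading=W
step 2 (move(4)): x=0 y=6 heading=W
step 3 (turn(left)): x=0 y=6 heading=S
step 4 (move(2)): x=0 y=4 heading=S
no 3-step plan works, so 4 is optimal.

turn(left), move(4), turn(left), move(2)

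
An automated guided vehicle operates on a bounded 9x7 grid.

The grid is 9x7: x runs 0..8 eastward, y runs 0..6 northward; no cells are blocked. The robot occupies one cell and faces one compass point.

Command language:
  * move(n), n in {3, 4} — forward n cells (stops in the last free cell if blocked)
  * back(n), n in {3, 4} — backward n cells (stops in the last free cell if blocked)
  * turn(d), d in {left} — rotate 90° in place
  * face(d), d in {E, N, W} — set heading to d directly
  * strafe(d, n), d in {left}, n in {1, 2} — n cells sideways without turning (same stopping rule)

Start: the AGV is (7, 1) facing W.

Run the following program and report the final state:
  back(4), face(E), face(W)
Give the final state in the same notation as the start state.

(8, 1) facing W

initial: (7, 1) facing W
1. back(4) → (8, 1) facing W
2. face(E) → (8, 1) facing E
3. face(W) → (8, 1) facing W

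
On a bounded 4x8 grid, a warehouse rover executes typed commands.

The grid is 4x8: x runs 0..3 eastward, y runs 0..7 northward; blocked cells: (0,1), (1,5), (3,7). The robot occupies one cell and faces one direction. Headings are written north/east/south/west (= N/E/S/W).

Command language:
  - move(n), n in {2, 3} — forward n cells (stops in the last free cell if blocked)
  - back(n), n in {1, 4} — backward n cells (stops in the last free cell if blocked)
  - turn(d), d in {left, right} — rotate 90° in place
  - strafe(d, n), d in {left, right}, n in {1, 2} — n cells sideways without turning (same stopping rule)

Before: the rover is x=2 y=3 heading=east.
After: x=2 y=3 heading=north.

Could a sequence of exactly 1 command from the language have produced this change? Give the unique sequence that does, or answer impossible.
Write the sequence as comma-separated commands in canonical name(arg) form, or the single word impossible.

turn(left)

key: parked at (2,3) the whole time — nothing moves the robot
from: x=2 y=3 heading=east
[1] after turn(left): x=2 y=3 heading=north
all 10 alternatives checked — unique.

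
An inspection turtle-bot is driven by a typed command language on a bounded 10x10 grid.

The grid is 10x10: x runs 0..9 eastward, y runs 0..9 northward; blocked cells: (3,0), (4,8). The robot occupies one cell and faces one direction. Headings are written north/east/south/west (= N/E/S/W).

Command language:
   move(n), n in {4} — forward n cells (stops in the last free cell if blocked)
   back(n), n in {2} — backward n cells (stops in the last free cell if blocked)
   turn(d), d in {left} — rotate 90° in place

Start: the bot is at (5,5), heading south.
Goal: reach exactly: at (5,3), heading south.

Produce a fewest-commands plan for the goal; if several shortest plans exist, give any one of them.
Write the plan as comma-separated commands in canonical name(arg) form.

back(2), move(4)

begin: at (5,5), heading south
t=1 back(2) ⇒ at (5,7), heading south
t=2 move(4) ⇒ at (5,3), heading south
no 1-step plan works, so 2 is optimal.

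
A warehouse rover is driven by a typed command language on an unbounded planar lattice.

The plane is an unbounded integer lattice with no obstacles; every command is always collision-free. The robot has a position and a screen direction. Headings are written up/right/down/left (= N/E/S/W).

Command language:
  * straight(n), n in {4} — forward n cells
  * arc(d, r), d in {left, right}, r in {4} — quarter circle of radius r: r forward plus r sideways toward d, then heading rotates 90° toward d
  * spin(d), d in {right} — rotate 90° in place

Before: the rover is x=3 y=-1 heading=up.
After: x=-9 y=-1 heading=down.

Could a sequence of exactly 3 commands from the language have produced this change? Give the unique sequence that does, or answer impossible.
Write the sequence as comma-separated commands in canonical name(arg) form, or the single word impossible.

key: cell and facing (now S) both changed — the 3 commands mix motion and turning
begin: x=3 y=-1 heading=up
step 1 (arc(left, 4)): x=-1 y=3 heading=left
step 2 (straight(4)): x=-5 y=3 heading=left
step 3 (arc(left, 4)): x=-9 y=-1 heading=down
no rival 3-sequence matches.

arc(left, 4), straight(4), arc(left, 4)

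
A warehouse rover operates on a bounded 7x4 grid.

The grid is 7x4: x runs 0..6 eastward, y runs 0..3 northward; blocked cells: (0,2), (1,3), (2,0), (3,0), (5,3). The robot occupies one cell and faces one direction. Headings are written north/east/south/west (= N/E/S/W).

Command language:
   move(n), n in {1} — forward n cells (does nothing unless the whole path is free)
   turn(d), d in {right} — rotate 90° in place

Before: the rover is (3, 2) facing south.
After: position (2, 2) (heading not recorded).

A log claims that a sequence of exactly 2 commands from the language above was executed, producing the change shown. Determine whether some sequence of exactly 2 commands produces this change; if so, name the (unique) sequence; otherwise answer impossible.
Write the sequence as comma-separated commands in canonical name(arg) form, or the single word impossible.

turn(right), move(1)

key: running move(1) before turn(right) would end elsewhere — order is forced
from: (3, 2) facing south
step 1 (turn(right)): (3, 2) facing west
step 2 (move(1)): (2, 2) facing west
no other 2-command option fits: unique.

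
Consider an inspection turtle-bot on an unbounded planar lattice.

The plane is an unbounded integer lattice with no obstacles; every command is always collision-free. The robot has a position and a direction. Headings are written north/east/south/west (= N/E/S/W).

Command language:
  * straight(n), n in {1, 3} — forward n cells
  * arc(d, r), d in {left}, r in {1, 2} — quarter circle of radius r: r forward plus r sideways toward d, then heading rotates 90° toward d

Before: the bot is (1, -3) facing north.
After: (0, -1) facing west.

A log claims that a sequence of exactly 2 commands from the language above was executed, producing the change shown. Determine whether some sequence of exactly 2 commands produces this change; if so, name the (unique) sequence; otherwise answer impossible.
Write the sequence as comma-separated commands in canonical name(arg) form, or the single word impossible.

key: order matters: swapping straight(1) and arc(left, 1) lands elsewhere
from: (1, -3) facing north
1. straight(1) → (1, -2) facing north
2. arc(left, 1) → (0, -1) facing west
uniquely the one of 16 2-step routes that fits.

straight(1), arc(left, 1)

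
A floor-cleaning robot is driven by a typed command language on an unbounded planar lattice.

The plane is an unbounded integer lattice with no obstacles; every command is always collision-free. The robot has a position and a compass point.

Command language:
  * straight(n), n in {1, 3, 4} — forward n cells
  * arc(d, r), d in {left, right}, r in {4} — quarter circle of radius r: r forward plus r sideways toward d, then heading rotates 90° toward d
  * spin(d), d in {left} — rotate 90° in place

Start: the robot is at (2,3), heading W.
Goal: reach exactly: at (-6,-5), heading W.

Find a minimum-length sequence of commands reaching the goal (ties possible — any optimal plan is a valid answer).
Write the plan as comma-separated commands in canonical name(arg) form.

start: at (2,3), heading W
step 1 (arc(left, 4)): at (-2,-1), heading S
step 2 (arc(right, 4)): at (-6,-5), heading W
shorter routes all fall short; 2 is best.

arc(left, 4), arc(right, 4)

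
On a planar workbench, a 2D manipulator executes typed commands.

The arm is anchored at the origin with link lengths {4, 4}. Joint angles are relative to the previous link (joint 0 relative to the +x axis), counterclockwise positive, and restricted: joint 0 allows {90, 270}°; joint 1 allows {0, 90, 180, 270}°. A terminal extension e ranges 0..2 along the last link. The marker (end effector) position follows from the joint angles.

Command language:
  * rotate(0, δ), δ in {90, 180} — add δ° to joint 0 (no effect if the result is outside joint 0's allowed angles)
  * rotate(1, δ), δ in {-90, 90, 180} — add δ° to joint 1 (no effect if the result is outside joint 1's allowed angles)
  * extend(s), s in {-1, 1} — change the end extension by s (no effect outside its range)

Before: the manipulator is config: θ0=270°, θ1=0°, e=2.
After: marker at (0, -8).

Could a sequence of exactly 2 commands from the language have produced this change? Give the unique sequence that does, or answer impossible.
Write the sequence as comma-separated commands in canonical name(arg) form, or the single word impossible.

extend(-1), extend(-1)

initial: config: θ0=270°, θ1=0°, e=2
step 1 (extend(-1)): config: θ0=270°, θ1=0°, e=1
step 2 (extend(-1)): config: θ0=270°, θ1=0°, e=0
no rival 2-sequence matches.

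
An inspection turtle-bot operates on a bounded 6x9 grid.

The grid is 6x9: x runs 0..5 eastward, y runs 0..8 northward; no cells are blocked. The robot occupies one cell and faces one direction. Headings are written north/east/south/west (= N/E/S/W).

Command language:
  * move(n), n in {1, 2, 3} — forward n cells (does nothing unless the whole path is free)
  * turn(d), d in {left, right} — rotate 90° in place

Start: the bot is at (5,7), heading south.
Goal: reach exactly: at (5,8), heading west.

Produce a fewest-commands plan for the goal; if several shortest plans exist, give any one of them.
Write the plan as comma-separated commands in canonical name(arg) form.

turn(right), turn(right), move(1), turn(left)

initial: at (5,7), heading south
t=1 turn(right) ⇒ at (5,7), heading west
t=2 turn(right) ⇒ at (5,7), heading north
t=3 move(1) ⇒ at (5,8), heading north
t=4 turn(left) ⇒ at (5,8), heading west
no 3-step plan works, so 4 is optimal.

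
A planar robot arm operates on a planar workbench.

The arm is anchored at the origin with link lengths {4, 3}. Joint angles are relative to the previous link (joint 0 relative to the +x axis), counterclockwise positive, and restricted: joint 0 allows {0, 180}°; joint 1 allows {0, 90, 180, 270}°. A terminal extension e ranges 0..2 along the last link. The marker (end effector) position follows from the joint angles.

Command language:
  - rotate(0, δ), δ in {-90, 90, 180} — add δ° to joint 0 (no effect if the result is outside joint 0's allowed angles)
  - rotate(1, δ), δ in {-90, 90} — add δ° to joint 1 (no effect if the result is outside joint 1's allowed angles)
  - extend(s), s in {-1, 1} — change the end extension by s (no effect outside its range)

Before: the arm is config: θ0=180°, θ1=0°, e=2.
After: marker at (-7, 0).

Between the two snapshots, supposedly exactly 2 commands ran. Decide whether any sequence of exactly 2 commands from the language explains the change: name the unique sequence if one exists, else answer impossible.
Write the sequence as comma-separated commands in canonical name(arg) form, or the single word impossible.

extend(-1), extend(-1)

t0: config: θ0=180°, θ1=0°, e=2
[1] after extend(-1): config: θ0=180°, θ1=0°, e=1
[2] after extend(-1): config: θ0=180°, θ1=0°, e=0
uniquely the one of 49 2-step routes that fits.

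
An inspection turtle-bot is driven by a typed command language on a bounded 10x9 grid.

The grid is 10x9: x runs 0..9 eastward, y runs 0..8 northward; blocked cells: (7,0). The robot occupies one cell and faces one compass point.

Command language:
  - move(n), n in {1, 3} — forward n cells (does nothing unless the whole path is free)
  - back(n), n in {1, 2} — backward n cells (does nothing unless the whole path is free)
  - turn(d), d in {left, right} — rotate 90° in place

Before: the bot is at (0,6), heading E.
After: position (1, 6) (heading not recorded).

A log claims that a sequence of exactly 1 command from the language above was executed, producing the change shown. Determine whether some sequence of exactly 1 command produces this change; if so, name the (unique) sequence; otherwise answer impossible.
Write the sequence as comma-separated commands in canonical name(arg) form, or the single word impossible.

move(1)

t0: at (0,6), heading E
1. move(1) → at (1,6), heading E
all 6 alternatives checked — unique.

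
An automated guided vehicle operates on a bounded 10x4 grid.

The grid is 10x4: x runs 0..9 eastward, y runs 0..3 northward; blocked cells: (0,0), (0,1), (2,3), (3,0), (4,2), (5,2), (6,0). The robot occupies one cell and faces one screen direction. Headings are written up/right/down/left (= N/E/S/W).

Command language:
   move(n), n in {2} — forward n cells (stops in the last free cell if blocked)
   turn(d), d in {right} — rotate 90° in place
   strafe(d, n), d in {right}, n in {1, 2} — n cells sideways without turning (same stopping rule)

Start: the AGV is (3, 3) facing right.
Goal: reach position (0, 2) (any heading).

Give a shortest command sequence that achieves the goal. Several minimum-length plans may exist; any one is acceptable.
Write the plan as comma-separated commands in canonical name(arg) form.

begin: (3, 3) facing right
step 1 (strafe(right, 1)): (3, 2) facing right
step 2 (turn(right)): (3, 2) facing down
step 3 (strafe(right, 1)): (2, 2) facing down
step 4 (strafe(right, 2)): (0, 2) facing down
no 3-step plan works, so 4 is optimal.

strafe(right, 1), turn(right), strafe(right, 1), strafe(right, 2)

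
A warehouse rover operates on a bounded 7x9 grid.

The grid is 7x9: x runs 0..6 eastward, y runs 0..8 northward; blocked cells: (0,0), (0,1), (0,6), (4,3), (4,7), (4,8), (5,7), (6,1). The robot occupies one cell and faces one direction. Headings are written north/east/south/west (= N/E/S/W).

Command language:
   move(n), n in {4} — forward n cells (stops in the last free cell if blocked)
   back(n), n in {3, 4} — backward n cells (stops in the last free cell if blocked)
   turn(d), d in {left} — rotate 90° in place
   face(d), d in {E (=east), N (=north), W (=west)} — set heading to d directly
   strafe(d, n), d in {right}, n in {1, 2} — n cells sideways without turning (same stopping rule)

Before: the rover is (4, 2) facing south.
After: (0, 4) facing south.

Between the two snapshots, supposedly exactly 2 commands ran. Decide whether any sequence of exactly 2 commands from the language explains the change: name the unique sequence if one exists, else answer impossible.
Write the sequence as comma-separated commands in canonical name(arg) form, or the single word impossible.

all 81 sequences checked — none match.

impossible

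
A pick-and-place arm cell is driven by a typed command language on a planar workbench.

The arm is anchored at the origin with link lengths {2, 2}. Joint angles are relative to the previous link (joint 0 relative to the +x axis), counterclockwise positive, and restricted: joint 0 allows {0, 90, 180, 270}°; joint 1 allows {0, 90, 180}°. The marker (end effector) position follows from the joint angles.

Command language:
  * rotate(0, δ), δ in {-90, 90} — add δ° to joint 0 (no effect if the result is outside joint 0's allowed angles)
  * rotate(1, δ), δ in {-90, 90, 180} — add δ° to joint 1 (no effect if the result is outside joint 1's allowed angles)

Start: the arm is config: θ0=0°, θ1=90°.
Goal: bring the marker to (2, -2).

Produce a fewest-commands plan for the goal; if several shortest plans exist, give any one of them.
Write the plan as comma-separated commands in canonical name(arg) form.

rotate(0, -90)

start: config: θ0=0°, θ1=90°
[1] after rotate(0, -90): config: θ0=270°, θ1=90°
nothing shorter than 1 reaches the goal.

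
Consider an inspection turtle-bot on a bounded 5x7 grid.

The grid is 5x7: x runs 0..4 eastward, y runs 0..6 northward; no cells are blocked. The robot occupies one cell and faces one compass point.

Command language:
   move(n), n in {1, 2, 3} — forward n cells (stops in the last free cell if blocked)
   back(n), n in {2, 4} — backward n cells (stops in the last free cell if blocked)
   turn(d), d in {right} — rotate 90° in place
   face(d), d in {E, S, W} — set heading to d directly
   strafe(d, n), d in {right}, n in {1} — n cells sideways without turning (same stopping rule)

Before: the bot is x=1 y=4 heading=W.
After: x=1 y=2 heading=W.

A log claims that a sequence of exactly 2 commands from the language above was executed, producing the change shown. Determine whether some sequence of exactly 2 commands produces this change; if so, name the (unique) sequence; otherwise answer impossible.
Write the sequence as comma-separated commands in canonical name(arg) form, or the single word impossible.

impossible

checked all 2-command options: none fits.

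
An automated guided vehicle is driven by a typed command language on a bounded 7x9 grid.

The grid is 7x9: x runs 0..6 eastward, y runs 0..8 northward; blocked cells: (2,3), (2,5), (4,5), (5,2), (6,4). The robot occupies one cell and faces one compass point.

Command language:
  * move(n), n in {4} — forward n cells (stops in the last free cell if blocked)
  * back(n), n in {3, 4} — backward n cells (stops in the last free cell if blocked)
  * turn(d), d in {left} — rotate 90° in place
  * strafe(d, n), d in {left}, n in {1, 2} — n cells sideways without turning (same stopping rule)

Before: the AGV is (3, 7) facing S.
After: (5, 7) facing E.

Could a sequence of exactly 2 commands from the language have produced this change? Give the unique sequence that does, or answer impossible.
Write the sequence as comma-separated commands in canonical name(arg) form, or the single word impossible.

strafe(left, 2), turn(left)

key: position moved to (5,7) AND the heading swung to E — translation plus rotation needed
begin: (3, 7) facing S
t=1 strafe(left, 2) ⇒ (5, 7) facing S
t=2 turn(left) ⇒ (5, 7) facing E
no other 2-command option fits: unique.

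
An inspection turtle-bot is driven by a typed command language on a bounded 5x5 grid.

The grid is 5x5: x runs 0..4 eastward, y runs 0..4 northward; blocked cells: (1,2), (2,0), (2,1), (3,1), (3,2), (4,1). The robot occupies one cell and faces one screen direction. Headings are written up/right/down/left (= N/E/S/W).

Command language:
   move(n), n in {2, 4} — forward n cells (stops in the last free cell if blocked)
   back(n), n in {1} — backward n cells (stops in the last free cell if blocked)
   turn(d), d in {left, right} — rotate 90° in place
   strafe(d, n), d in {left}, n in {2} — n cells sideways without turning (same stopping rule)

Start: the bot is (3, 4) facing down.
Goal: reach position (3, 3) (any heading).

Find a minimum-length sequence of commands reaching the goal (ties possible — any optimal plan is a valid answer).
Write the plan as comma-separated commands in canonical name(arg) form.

move(4)

begin: (3, 4) facing down
t=1 move(4) ⇒ (3, 3) facing down
shorter routes all fall short; 1 is best.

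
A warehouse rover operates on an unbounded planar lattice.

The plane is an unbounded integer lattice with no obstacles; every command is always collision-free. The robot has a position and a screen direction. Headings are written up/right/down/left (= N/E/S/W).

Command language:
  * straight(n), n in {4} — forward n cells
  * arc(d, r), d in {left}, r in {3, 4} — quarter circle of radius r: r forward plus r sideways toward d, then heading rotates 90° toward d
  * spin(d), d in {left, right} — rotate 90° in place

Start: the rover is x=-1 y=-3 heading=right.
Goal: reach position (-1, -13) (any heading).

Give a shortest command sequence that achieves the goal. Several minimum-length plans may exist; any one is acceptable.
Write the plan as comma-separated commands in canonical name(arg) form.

begin: x=-1 y=-3 heading=right
[1] after spin(right): x=-1 y=-3 heading=down
[2] after straight(4): x=-1 y=-7 heading=down
[3] after spin(right): x=-1 y=-7 heading=left
[4] after arc(left, 3): x=-4 y=-10 heading=down
[5] after arc(left, 3): x=-1 y=-13 heading=right
minimal: 5 command(s), checked below 5.

spin(right), straight(4), spin(right), arc(left, 3), arc(left, 3)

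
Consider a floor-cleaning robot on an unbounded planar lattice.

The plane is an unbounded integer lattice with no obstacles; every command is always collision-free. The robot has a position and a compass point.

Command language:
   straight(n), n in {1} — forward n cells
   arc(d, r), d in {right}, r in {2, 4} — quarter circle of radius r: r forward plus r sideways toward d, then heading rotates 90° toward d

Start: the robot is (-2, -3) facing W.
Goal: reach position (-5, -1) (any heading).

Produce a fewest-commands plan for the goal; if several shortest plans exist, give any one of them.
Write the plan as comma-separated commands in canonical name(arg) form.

straight(1), arc(right, 2)

t0: (-2, -3) facing W
step 1 (straight(1)): (-3, -3) facing W
step 2 (arc(right, 2)): (-5, -1) facing N
shorter routes all fall short; 2 is best.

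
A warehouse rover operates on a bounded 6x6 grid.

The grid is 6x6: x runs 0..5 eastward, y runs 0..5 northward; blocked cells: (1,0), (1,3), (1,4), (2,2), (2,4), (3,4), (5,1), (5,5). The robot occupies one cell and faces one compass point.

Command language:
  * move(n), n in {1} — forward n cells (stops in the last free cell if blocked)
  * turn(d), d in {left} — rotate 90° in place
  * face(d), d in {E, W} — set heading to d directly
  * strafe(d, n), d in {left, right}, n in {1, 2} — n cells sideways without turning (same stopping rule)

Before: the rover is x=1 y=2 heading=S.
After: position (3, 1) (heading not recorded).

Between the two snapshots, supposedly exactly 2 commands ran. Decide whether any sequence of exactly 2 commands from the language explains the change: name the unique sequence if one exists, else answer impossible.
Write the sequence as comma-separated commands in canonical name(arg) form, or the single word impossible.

key: order matters: swapping move(1) and strafe(left, 2) lands elsewhere
initial: x=1 y=2 heading=S
1. move(1) → x=1 y=1 heading=S
2. strafe(left, 2) → x=3 y=1 heading=S
no rival 2-sequence matches.

move(1), strafe(left, 2)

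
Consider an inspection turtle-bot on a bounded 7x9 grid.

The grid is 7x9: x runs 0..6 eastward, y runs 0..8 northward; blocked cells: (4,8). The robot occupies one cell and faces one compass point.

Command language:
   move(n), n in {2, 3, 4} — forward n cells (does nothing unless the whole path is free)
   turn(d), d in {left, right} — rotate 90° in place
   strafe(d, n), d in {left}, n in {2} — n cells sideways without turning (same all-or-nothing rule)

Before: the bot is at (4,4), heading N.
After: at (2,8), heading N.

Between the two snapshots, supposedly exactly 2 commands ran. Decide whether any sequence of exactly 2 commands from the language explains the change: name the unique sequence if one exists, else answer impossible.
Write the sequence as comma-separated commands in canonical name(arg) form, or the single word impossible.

key: still facing N at the end — nothing in the sequence rotates
initial: at (4,4), heading N
[1] after strafe(left, 2): at (2,4), heading N
[2] after move(4): at (2,8), heading N
no other 2-command option fits: unique.

strafe(left, 2), move(4)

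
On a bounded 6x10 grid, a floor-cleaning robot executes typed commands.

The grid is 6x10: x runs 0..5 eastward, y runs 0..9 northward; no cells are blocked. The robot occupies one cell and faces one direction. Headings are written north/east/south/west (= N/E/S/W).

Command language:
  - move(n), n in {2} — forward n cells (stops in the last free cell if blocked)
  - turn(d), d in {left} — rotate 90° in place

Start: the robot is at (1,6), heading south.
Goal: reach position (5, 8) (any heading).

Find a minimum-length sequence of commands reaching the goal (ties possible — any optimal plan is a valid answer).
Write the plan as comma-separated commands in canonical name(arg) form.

t0: at (1,6), heading south
1. turn(left) → at (1,6), heading east
2. move(2) → at (3,6), heading east
3. move(2) → at (5,6), heading east
4. turn(left) → at (5,6), heading north
5. move(2) → at (5,8), heading north
minimal: 5 command(s), checked below 5.

turn(left), move(2), move(2), turn(left), move(2)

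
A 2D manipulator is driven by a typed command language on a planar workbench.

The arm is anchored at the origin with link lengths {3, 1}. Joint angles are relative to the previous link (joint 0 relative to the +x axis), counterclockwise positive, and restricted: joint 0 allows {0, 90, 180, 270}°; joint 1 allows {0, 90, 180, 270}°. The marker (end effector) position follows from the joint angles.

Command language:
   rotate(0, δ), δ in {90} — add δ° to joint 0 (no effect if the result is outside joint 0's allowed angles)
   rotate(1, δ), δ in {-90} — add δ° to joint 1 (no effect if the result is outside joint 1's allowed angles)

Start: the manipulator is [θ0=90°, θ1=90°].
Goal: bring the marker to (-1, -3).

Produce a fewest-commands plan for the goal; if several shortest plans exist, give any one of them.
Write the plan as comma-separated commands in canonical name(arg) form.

rotate(1, -90), rotate(1, -90), rotate(0, 90), rotate(0, 90)

start: [θ0=90°, θ1=90°]
[1] after rotate(1, -90): [θ0=90°, θ1=0°]
[2] after rotate(1, -90): [θ0=90°, θ1=270°]
[3] after rotate(0, 90): [θ0=180°, θ1=270°]
[4] after rotate(0, 90): [θ0=270°, θ1=270°]
no 3-step plan works, so 4 is optimal.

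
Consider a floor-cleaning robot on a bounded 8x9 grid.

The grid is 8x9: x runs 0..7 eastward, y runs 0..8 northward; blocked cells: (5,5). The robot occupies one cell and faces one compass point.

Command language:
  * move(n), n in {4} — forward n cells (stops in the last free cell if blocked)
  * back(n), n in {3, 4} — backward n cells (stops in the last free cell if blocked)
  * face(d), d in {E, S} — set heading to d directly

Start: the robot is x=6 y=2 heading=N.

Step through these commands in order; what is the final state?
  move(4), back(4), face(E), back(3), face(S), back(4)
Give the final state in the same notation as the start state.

t0: x=6 y=2 heading=N
t=1 move(4) ⇒ x=6 y=6 heading=N
t=2 back(4) ⇒ x=6 y=2 heading=N
t=3 face(E) ⇒ x=6 y=2 heading=E
t=4 back(3) ⇒ x=3 y=2 heading=E
t=5 face(S) ⇒ x=3 y=2 heading=S
t=6 back(4) ⇒ x=3 y=6 heading=S

x=3 y=6 heading=S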